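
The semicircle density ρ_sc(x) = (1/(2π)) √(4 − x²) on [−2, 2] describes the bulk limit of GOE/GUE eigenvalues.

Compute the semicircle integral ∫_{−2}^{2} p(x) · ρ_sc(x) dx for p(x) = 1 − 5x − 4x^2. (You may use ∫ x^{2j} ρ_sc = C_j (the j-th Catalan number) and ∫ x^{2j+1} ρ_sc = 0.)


Write p(x) = Σ a_i x^i, split into monomials and integrate each against ρ_sc separately.
Using ∫ x^{2j} ρ_sc = C_j = (1/(j+1)) C(2j, j) (Catalan numbers) and ∫ x^{2j+1} ρ_sc = 0 (odd monomials vanish by symmetry):
  i = 0 (even): a_0 · C_{0} = 1 · 1 = 1
  i = 1 (odd): ∫ x^1 ρ_sc = 0 (vanishes)
  i = 2 (even): a_2 · C_{1} = -4 · 1 = -4

Summing the contributions: ∫_{−2}^{2} p(x) ρ_sc(x) dx = 1 + (-4) = -3.


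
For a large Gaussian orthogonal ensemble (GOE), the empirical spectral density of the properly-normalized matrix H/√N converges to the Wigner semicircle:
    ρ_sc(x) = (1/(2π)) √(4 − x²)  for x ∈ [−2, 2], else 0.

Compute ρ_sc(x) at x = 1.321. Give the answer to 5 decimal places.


ρ_sc(x) = (1/(2π)) √(4 − x²). With x = 1.321:
  4 − x² = 4 − (1.321)² = 4 − 1.745041 = 2.254959.
  √(4 − x²) = 1.501652.
  1/(2π) = 0.159155.
  ρ_sc(1.321) = 0.159155 · 1.501652 = 0.238995.

Rounded to 5 decimal places: ρ_sc(1.321) ≈ 0.23900.


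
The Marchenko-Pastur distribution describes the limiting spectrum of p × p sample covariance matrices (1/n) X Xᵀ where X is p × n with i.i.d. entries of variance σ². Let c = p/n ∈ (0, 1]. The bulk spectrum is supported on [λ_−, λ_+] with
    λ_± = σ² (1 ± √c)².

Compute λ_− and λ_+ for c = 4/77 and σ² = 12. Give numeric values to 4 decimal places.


c = 4/77 = 0.051948; √c = 0.227921.
λ_− = σ² (1 − √c)² = 12 · (1 − 0.227921)² = 12 · (0.772079)² = 7.153269.
λ_+ = σ² (1 + √c)² = 12 · (1 + 0.227921)² = 12 · (1.227921)² = 18.093484.

Rounded to 4 decimal places: λ_− ≈ 7.1533, λ_+ ≈ 18.0935.


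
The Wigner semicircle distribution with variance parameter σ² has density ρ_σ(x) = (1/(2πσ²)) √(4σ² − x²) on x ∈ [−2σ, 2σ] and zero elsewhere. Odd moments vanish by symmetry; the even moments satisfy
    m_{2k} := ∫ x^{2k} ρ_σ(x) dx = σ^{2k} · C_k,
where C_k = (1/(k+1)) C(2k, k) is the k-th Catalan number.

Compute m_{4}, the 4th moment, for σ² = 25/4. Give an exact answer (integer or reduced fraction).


By the scaled semicircle moment identity, m_{2k} = σ^{2k} · C_k with k = 2.
C_2 = (1/(k+1)) · C(2k, k) = (1/3) · C(4, 2) = (1/3) · 6 = 2.
σ^{2k} = (σ²)^k = (25/4)^2 = 625/16.

Therefore m_{4} = σ^{4} · C_2 = (625/16) · 2 = 625/8.


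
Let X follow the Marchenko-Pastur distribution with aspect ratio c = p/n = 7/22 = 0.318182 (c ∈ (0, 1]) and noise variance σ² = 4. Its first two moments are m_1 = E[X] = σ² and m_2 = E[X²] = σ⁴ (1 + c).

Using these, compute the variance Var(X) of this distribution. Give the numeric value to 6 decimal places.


m_1 = E[X] = σ² = 4, so m_1² = 16.
m_2 = E[X²] = σ⁴ (1 + c) = 16 · (1 + 0.318182) = 16 · 1.318182 = 21.090909.
(Note m_2 − m_1² simplifies to c · σ⁴ = 0.318182 · 16.)

Var(X) = m_2 − m_1² = 21.090909 − 16 = 5.090909.


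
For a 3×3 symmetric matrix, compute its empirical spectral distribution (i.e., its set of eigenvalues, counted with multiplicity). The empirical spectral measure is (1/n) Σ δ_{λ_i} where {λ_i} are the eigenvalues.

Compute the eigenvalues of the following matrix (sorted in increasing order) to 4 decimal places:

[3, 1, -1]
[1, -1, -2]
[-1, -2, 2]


Since M is real symmetric, all three eigenvalues are real; they are the roots of det(λI − M) = λ³ − (tr M) λ² + s λ − det M, where s is the sum of the principal 2×2 minors.
tr M = 3 + (-1) + 2 = 4.
s = (3·(-1) − 1²) + (3·2 − (-1)²) + ((-1)·2 − (-2)²) = -4 + 5 + (-6) = -5.
det M (expand along row 1) = 3·(-6) − 1·0 + (-1)·(-3) = -15.
Characteristic polynomial: λ³ − 4λ² − 5λ + 15 = 0.
Substitute λ = y + (tr M)/3 = y + 1.333333 to remove the quadratic term: y³ + p·y + q = 0 with p = s − (tr M)²/3 = -10.333333 and q = −2(tr M)³/27 + (tr M)·s/3 − det M = 3.592593.
Three real roots ⇒ use the trigonometric (Viète) form: r = 2√(−p/3) = 3.711843, φ = arccos(3q/(p·r)) = arccos(-0.280995) = 1.855627 rad.
y_k = r·cos(φ/3 − 2πk/3) for k = 0, 1, 2 gives y = 3.024129, 0.351887, -3.376016.
λ_k = y_k + 1.333333 gives λ = 4.3575, 1.6852, -2.0427 (check: the sum is 4.0000 = tr M).

Eigenvalues sorted in increasing order: [-2.0427, 1.6852, 4.3575].


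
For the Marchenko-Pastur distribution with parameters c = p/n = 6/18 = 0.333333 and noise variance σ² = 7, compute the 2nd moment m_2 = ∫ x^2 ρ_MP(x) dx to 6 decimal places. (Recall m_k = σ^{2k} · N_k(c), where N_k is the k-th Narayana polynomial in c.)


E[X²] = σ⁴ (1 + c) (second MP moment). With σ² = 7 (so σ⁴ = 49) and c = 6/18 = 0.333333: E[X²] = 49 · (1 + 0.333333) = 49 · 1.333333.

So E[X^2] = 65.333333.


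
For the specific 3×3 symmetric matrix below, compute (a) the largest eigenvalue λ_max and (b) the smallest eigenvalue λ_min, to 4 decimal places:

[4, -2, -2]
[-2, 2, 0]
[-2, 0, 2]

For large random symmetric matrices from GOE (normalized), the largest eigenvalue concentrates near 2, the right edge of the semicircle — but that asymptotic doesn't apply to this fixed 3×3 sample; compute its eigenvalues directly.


Since M is real symmetric, all three eigenvalues are real; they are the roots of det(λI − M) = λ³ − (tr M) λ² + s λ − det M, where s is the sum of the principal 2×2 minors.
tr M = 4 + 2 + 2 = 8.
s = (4·2 − (-2)²) + (4·2 − (-2)²) + (2·2 − 0²) = 4 + 4 + 4 = 12.
det M (expand along row 1) = 4·4 − (-2)·(-4) + (-2)·4 = 0.
Characteristic polynomial: λ³ − 8λ² + 12λ = 0.
Substitute λ = y + (tr M)/3 = y + 2.666667 to remove the quadratic term: y³ + p·y + q = 0 with p = s − (tr M)²/3 = -9.333333 and q = −2(tr M)³/27 + (tr M)·s/3 − det M = -5.925926.
Three real roots ⇒ use the trigonometric (Viète) form: r = 2√(−p/3) = 3.527668, φ = arccos(3q/(p·r)) = arccos(0.539949) = 1.000420 rad.
y_k = r·cos(φ/3 − 2πk/3) for k = 0, 1, 2 gives y = 3.333333, -0.666667, -2.666667.
λ_k = y_k + 2.666667 gives λ = 6.0000, 2.0000, 0.0000 (check: the sum is 8.0000 = tr M).

Hence λ_max = 6.0000 and λ_min = 0.0000.


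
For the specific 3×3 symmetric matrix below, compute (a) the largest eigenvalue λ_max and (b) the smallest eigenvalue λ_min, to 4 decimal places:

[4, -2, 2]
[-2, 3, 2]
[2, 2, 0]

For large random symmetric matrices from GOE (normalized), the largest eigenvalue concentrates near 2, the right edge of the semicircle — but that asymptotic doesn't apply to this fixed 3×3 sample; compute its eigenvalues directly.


Since M is real symmetric, all three eigenvalues are real; they are the roots of det(λI − M) = λ³ − (tr M) λ² + s λ − det M, where s is the sum of the principal 2×2 minors.
tr M = 4 + 3 + 0 = 7.
s = (4·3 − (-2)²) + (4·0 − 2²) + (3·0 − 2²) = 8 + (-4) + (-4) = 0.
det M (expand along row 1) = 4·(-4) − (-2)·(-4) + 2·(-10) = -44.
Characteristic polynomial: λ³ − 7λ² + 44 = 0.
Substitute λ = y + (tr M)/3 = y + 2.333333 to remove the quadratic term: y³ + p·y + q = 0 with p = s − (tr M)²/3 = -16.333333 and q = −2(tr M)³/27 + (tr M)·s/3 − det M = 18.592593.
Three real roots ⇒ use the trigonometric (Viète) form: r = 2√(−p/3) = 4.666667, φ = arccos(3q/(p·r)) = arccos(-0.731778) = 2.391724 rad.
y_k = r·cos(φ/3 − 2πk/3) for k = 0, 1, 2 gives y = 3.260521, 1.261121, -4.521642.
λ_k = y_k + 2.333333 gives λ = 5.5939, 3.5945, -2.1883 (check: the sum is 7.0000 = tr M).

Hence λ_max = 5.5939 and λ_min = -2.1883.


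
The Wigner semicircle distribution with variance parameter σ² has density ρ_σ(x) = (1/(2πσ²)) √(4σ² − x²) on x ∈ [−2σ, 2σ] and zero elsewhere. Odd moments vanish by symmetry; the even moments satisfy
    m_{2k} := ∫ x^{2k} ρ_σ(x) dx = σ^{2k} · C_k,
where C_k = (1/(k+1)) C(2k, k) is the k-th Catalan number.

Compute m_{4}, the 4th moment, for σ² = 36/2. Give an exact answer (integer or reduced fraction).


By the scaled semicircle moment identity, m_{2k} = σ^{2k} · C_k with k = 2.
C_2 = (1/(k+1)) · C(2k, k) = (1/3) · C(4, 2) = (1/3) · 6 = 2.
σ^{2k} = (σ²)^k = (36/2)^2 = 324.

Therefore m_{4} = σ^{4} · C_2 = 324 · 2 = 648.


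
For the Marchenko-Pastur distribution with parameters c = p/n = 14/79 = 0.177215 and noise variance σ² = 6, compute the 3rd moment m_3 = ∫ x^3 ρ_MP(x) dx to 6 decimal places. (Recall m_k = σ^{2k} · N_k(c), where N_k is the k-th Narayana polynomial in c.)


E[X³] = σ⁶ (1 + 3c + c²) (third MP moment). With σ² = 6 (so σ⁶ = 216) and c = 14/79 = 0.177215: E[X³] = 216 · (1 + 3·0.177215 + (0.177215)²) = 216 · 1.563051.

So E[X^3] = 337.618971.


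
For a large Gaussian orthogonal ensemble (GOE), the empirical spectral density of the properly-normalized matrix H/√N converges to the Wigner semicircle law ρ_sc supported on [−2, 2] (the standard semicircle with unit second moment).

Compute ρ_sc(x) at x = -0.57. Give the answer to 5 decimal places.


ρ_sc(x) = (1/(2π)) √(4 − x²). With x = -0.57:
  4 − x² = 4 − (-0.57)² = 4 − 0.324900 = 3.675100.
  √(4 − x²) = 1.917055.
  1/(2π) = 0.159155.
  ρ_sc(-0.57) = 0.159155 · 1.917055 = 0.305109.

Rounded to 5 decimal places: ρ_sc(-0.57) ≈ 0.30511.


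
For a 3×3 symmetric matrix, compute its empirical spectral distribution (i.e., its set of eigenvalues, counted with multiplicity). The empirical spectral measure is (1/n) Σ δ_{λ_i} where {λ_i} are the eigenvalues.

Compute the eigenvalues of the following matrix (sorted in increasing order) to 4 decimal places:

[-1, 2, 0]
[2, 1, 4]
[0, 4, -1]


Since M is real symmetric, all three eigenvalues are real; they are the roots of det(λI − M) = λ³ − (tr M) λ² + s λ − det M, where s is the sum of the principal 2×2 minors.
tr M = -1 + 1 + (-1) = -1.
s = ((-1)·1 − 2²) + ((-1)·(-1) − 0²) + (1·(-1) − 4²) = -5 + 1 + (-17) = -21.
det M (expand along row 1) = (-1)·(-17) − 2·(-2) + 0·8 = 21.
Characteristic polynomial: λ³ + λ² − 21λ − 21 = 0.
Substitute λ = y + (tr M)/3 = y − 0.333333 to remove the quadratic term: y³ + p·y + q = 0 with p = s − (tr M)²/3 = -21.333333 and q = −2(tr M)³/27 + (tr M)·s/3 − det M = -13.925926.
Three real roots ⇒ use the trigonometric (Viète) form: r = 2√(−p/3) = 5.333333, φ = arccos(3q/(p·r)) = arccos(0.367188) = 1.194813 rad.
y_k = r·cos(φ/3 − 2πk/3) for k = 0, 1, 2 gives y = 4.915909, -0.666667, -4.249242.
λ_k = y_k − 0.333333 gives λ = 4.5826, -1.0000, -4.5826 (check: the sum is -1.0000 = tr M).

Eigenvalues sorted in increasing order: [-4.5826, -1.0000, 4.5826].


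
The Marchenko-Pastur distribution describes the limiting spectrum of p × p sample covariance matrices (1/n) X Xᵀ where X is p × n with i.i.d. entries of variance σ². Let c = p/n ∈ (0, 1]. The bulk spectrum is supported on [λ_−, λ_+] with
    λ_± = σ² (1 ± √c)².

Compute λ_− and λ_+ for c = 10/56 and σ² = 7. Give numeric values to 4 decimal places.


c = 10/56 = 0.178571; √c = 0.422577.
λ_− = σ² (1 − √c)² = 7 · (1 − 0.422577)² = 7 · (0.577423)² = 2.333920.
λ_+ = σ² (1 + √c)² = 7 · (1 + 0.422577)² = 7 · (1.422577)² = 14.166080.

Rounded to 4 decimal places: λ_− ≈ 2.3339, λ_+ ≈ 14.1661.


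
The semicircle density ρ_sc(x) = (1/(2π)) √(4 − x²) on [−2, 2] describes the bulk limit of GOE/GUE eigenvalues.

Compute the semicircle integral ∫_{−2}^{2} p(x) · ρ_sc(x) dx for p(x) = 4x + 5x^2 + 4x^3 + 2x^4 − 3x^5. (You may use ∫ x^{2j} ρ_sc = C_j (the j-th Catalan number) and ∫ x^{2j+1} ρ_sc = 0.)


Write p(x) = Σ a_i x^i, split into monomials and integrate each against ρ_sc separately.
Using ∫ x^{2j} ρ_sc = C_j = (1/(j+1)) C(2j, j) (Catalan numbers) and ∫ x^{2j+1} ρ_sc = 0 (odd monomials vanish by symmetry):
  i = 1 (odd): ∫ x^1 ρ_sc = 0 (vanishes)
  i = 2 (even): a_2 · C_{1} = 5 · 1 = 5
  i = 3 (odd): ∫ x^3 ρ_sc = 0 (vanishes)
  i = 4 (even): a_4 · C_{2} = 2 · 2 = 4
  i = 5 (odd): ∫ x^5 ρ_sc = 0 (vanishes)

Summing the contributions: ∫_{−2}^{2} p(x) ρ_sc(x) dx = 5 + 4 = 9.


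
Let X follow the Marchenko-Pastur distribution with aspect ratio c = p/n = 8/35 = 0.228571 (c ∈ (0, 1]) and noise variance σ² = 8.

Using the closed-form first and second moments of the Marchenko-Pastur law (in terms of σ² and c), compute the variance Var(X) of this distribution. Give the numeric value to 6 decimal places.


Recall the MP moments m_1 = E[X] = σ² and m_2 = E[X²] = σ⁴ (1 + c).
m_1 = E[X] = σ² = 8, so m_1² = 64.
m_2 = E[X²] = σ⁴ (1 + c) = 64 · (1 + 0.228571) = 64 · 1.228571 = 78.628571.
(Note m_2 − m_1² simplifies to c · σ⁴ = 0.228571 · 64.)

Var(X) = m_2 − m_1² = 78.628571 − 64 = 14.628571.


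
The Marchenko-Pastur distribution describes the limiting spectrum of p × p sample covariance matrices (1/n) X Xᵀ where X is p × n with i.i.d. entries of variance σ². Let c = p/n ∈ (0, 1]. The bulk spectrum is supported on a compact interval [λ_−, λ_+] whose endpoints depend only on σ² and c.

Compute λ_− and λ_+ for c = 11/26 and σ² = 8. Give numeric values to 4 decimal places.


c = 11/26 = 0.423077; √c = 0.650444.
λ_− = σ² (1 − √c)² = 8 · (1 − 0.650444)² = 8 · (0.349556)² = 0.977517.
λ_+ = σ² (1 + √c)² = 8 · (1 + 0.650444)² = 8 · (1.650444)² = 21.791714.

Rounded to 4 decimal places: λ_− ≈ 0.9775, λ_+ ≈ 21.7917.


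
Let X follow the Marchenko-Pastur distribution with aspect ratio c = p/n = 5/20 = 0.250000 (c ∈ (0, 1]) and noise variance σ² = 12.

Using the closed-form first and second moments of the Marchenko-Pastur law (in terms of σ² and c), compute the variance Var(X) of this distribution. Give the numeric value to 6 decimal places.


Recall the MP moments m_1 = E[X] = σ² and m_2 = E[X²] = σ⁴ (1 + c).
m_1 = E[X] = σ² = 12, so m_1² = 144.
m_2 = E[X²] = σ⁴ (1 + c) = 144 · (1 + 0.250000) = 144 · 1.250000 = 180.000000.
(Note m_2 − m_1² simplifies to c · σ⁴ = 0.250000 · 144.)

Var(X) = m_2 − m_1² = 180.000000 − 144 = 36.000000.


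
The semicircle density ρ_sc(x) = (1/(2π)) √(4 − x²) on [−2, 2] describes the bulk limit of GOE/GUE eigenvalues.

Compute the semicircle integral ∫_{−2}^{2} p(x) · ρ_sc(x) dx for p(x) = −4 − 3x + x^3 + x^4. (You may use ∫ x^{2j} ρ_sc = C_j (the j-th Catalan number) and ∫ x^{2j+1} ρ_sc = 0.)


Write p(x) = Σ a_i x^i, split into monomials and integrate each against ρ_sc separately.
Using ∫ x^{2j} ρ_sc = C_j = (1/(j+1)) C(2j, j) (Catalan numbers) and ∫ x^{2j+1} ρ_sc = 0 (odd monomials vanish by symmetry):
  i = 0 (even): a_0 · C_{0} = -4 · 1 = -4
  i = 1 (odd): ∫ x^1 ρ_sc = 0 (vanishes)
  i = 3 (odd): ∫ x^3 ρ_sc = 0 (vanishes)
  i = 4 (even): a_4 · C_{2} = 1 · 2 = 2

Summing the contributions: ∫_{−2}^{2} p(x) ρ_sc(x) dx = (-4) + 2 = -2.


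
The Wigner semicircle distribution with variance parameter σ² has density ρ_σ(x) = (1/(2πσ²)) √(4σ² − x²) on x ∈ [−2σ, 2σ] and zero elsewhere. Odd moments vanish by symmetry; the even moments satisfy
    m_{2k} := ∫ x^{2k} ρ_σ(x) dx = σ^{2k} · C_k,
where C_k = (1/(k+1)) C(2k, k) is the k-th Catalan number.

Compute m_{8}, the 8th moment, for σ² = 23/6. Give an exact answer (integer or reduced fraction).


By the scaled semicircle moment identity, m_{2k} = σ^{2k} · C_k with k = 4.
C_4 = (1/(k+1)) · C(2k, k) = (1/5) · C(8, 4) = (1/5) · 70 = 14.
σ^{2k} = (σ²)^k = (23/6)^4 = 279841/1296.

Therefore m_{8} = σ^{8} · C_4 = (279841/1296) · 14 = 1958887/648.


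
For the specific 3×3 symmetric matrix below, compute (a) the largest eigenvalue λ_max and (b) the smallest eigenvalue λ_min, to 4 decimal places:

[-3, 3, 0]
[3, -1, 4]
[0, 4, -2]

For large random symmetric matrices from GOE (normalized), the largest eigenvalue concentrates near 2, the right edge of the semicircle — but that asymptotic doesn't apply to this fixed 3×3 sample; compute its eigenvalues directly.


Since M is real symmetric, all three eigenvalues are real; they are the roots of det(λI − M) = λ³ − (tr M) λ² + s λ − det M, where s is the sum of the principal 2×2 minors.
tr M = -3 + (-1) + (-2) = -6.
s = ((-3)·(-1) − 3²) + ((-3)·(-2) − 0²) + ((-1)·(-2) − 4²) = -6 + 6 + (-14) = -14.
det M (expand along row 1) = (-3)·(-14) − 3·(-6) + 0·12 = 60.
Characteristic polynomial: λ³ + 6λ² − 14λ − 60 = 0.
Substitute λ = y + (tr M)/3 = y − 2.000000 to remove the quadratic term: y³ + p·y + q = 0 with p = s − (tr M)²/3 = -26.000000 and q = −2(tr M)³/27 + (tr M)·s/3 − det M = -16.000000.
Three real roots ⇒ use the trigonometric (Viète) form: r = 2√(−p/3) = 5.887841, φ = arccos(3q/(p·r)) = arccos(0.313554) = 1.251863 rad.
y_k = r·cos(φ/3 − 2πk/3) for k = 0, 1, 2 gives y = 5.382614, -0.624764, -4.757850.
λ_k = y_k − 2.000000 gives λ = 3.3826, -2.6248, -6.7578 (check: the sum is -6.0000 = tr M).

Hence λ_max = 3.3826 and λ_min = -6.7578.


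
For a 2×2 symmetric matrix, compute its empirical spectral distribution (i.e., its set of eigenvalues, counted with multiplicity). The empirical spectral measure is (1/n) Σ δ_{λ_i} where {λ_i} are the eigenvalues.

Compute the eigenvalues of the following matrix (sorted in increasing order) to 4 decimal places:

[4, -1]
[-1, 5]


Since M is real symmetric, both eigenvalues are real; they are the roots of det(λI − M) = λ² − (tr M) λ + det M.
tr M = 4 + 5 = 9.
det M = 4·5 − (-1)² = 20 − 1 = 19.
Characteristic polynomial: λ² − 9λ + 19 = 0.
Discriminant Δ = (tr M)² − 4·det M = 81 − 76 = 5; √Δ = 2.236068.
λ = (tr M ± √Δ)/2 = (9 ± 2.236068)/2, giving (tr M − √Δ)/2 = 3.3820 and (tr M + √Δ)/2 = 5.6180.

Eigenvalues sorted in increasing order: [3.3820, 5.6180].


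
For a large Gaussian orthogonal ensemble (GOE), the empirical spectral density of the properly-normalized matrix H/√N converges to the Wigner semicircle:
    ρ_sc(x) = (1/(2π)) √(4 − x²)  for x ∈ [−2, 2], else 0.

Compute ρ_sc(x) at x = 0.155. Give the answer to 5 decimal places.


ρ_sc(x) = (1/(2π)) √(4 − x²). With x = 0.155:
  4 − x² = 4 − (0.155)² = 4 − 0.024025 = 3.975975.
  √(4 − x²) = 1.993985.
  1/(2π) = 0.159155.
  ρ_sc(0.155) = 0.159155 · 1.993985 = 0.317353.

Rounded to 5 decimal places: ρ_sc(0.155) ≈ 0.31735.


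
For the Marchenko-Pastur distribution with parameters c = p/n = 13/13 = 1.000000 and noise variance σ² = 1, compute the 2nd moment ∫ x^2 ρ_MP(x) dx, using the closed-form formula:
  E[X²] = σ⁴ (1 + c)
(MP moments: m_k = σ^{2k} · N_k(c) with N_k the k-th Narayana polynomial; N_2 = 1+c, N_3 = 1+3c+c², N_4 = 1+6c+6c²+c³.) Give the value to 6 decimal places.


E[X²] = σ⁴ (1 + c) (second MP moment). With σ² = 1 (so σ⁴ = 1) and c = 13/13 = 1.000000: E[X²] = 1 · (1 + 1.000000) = 1 · 2.000000.

So E[X^2] = 2.000000.


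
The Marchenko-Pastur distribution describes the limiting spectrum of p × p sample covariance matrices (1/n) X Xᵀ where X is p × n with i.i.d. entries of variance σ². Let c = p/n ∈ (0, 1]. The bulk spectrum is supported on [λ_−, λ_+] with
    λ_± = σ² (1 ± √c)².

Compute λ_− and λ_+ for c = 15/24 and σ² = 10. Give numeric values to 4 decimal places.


c = 15/24 = 0.625000; √c = 0.790569.
λ_− = σ² (1 − √c)² = 10 · (1 − 0.790569)² = 10 · (0.209431)² = 0.438612.
λ_+ = σ² (1 + √c)² = 10 · (1 + 0.790569)² = 10 · (1.790569)² = 32.061388.

Rounded to 4 decimal places: λ_− ≈ 0.4386, λ_+ ≈ 32.0614.


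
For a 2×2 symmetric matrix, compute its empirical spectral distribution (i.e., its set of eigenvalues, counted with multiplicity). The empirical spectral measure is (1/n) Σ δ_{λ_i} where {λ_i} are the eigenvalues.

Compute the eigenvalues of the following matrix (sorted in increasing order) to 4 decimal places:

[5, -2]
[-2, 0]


Since M is real symmetric, both eigenvalues are real; they are the roots of det(λI − M) = λ² − (tr M) λ + det M.
tr M = 5 + 0 = 5.
det M = 5·0 − (-2)² = 0 − 4 = -4.
Characteristic polynomial: λ² − 5λ − 4 = 0.
Discriminant Δ = (tr M)² − 4·det M = 25 − (-16) = 41; √Δ = 6.403124.
λ = (tr M ± √Δ)/2 = (5 ± 6.403124)/2, giving (tr M − √Δ)/2 = -0.7016 and (tr M + √Δ)/2 = 5.7016.

Eigenvalues sorted in increasing order: [-0.7016, 5.7016].


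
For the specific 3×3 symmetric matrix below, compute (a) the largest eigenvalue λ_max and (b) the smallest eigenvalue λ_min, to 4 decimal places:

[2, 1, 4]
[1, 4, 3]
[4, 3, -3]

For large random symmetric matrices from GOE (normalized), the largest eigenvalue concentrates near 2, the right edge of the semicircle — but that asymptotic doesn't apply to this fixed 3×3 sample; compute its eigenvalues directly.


Since M is real symmetric, all three eigenvalues are real; they are the roots of det(λI − M) = λ³ − (tr M) λ² + s λ − det M, where s is the sum of the principal 2×2 minors.
tr M = 2 + 4 + (-3) = 3.
s = (2·4 − 1²) + (2·(-3) − 4²) + (4·(-3) − 3²) = 7 + (-22) + (-21) = -36.
det M (expand along row 1) = 2·(-21) − 1·(-15) + 4·(-13) = -79.
Characteristic polynomial: λ³ − 3λ² − 36λ + 79 = 0.
Substitute λ = y + (tr M)/3 = y + 1.000000 to remove the quadratic term: y³ + p·y + q = 0 with p = s − (tr M)²/3 = -39.000000 and q = −2(tr M)³/27 + (tr M)·s/3 − det M = 41.000000.
Three real roots ⇒ use the trigonometric (Viète) form: r = 2√(−p/3) = 7.211103, φ = arccos(3q/(p·r)) = arccos(-0.437360) = 2.023457 rad.
y_k = r·cos(φ/3 − 2πk/3) for k = 0, 1, 2 gives y = 5.632075, 1.083937, -6.716012.
λ_k = y_k + 1.000000 gives λ = 6.6321, 2.0839, -5.7160 (check: the sum is 3.0000 = tr M).

Hence λ_max = 6.6321 and λ_min = -5.7160.


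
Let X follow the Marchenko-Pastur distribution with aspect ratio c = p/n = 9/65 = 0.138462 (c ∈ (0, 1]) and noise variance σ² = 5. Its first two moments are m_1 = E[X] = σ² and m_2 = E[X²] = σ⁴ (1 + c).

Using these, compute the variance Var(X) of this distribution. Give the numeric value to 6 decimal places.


m_1 = E[X] = σ² = 5, so m_1² = 25.
m_2 = E[X²] = σ⁴ (1 + c) = 25 · (1 + 0.138462) = 25 · 1.138462 = 28.461538.
(Note m_2 − m_1² simplifies to c · σ⁴ = 0.138462 · 25.)

Var(X) = m_2 − m_1² = 28.461538 − 25 = 3.461538.


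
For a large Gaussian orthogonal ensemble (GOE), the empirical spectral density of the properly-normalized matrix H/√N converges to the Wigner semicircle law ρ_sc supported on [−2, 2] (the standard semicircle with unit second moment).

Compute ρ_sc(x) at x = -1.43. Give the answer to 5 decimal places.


ρ_sc(x) = (1/(2π)) √(4 − x²). With x = -1.43:
  4 − x² = 4 − (-1.43)² = 4 − 2.044900 = 1.955100.
  √(4 − x²) = 1.398249.
  1/(2π) = 0.159155.
  ρ_sc(-1.43) = 0.159155 · 1.398249 = 0.222538.

Rounded to 5 decimal places: ρ_sc(-1.43) ≈ 0.22254.


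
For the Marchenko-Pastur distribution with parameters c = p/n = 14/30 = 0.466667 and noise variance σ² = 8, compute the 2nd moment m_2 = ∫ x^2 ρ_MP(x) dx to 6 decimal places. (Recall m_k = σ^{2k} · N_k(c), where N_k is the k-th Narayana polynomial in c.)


E[X²] = σ⁴ (1 + c) (second MP moment). With σ² = 8 (so σ⁴ = 64) and c = 14/30 = 0.466667: E[X²] = 64 · (1 + 0.466667) = 64 · 1.466667.

So E[X^2] = 93.866667.


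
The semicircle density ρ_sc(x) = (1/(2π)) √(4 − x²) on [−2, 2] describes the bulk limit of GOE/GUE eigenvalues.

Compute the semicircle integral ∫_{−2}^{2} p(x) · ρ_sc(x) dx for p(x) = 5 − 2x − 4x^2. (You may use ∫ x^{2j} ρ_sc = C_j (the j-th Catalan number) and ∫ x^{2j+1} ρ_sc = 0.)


Write p(x) = Σ a_i x^i, split into monomials and integrate each against ρ_sc separately.
Using ∫ x^{2j} ρ_sc = C_j = (1/(j+1)) C(2j, j) (Catalan numbers) and ∫ x^{2j+1} ρ_sc = 0 (odd monomials vanish by symmetry):
  i = 0 (even): a_0 · C_{0} = 5 · 1 = 5
  i = 1 (odd): ∫ x^1 ρ_sc = 0 (vanishes)
  i = 2 (even): a_2 · C_{1} = -4 · 1 = -4

Summing the contributions: ∫_{−2}^{2} p(x) ρ_sc(x) dx = 5 + (-4) = 1.


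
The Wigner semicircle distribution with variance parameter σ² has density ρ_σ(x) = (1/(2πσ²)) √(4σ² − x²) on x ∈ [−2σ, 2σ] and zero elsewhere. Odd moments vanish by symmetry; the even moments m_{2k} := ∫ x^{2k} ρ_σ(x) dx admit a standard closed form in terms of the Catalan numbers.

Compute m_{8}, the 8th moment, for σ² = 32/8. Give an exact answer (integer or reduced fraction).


By the scaled semicircle moment identity, m_{2k} = σ^{2k} · C_k with k = 4.
C_4 = (1/(k+1)) · C(2k, k) = (1/5) · C(8, 4) = (1/5) · 70 = 14.
σ^{2k} = (σ²)^k = (32/8)^4 = 256.

Therefore m_{8} = σ^{8} · C_4 = 256 · 14 = 3584.


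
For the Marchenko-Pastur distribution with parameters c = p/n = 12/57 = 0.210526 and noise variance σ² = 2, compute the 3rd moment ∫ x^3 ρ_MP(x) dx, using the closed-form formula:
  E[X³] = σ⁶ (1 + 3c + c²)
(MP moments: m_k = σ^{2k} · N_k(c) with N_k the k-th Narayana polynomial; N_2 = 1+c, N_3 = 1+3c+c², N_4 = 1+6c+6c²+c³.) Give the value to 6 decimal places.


E[X³] = σ⁶ (1 + 3c + c²) (third MP moment). With σ² = 2 (so σ⁶ = 8) and c = 12/57 = 0.210526: E[X³] = 8 · (1 + 3·0.210526 + (0.210526)²) = 8 · 1.675900.

So E[X^3] = 13.407202.


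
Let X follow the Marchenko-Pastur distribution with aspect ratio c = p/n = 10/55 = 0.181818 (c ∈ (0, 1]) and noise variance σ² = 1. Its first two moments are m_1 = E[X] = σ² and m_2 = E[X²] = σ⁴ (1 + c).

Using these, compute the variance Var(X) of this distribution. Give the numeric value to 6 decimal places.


m_1 = E[X] = σ² = 1, so m_1² = 1.
m_2 = E[X²] = σ⁴ (1 + c) = 1 · (1 + 0.181818) = 1 · 1.181818 = 1.181818.
(Note m_2 − m_1² simplifies to c · σ⁴ = 0.181818 · 1.)

Var(X) = m_2 − m_1² = 1.181818 − 1 = 0.181818.


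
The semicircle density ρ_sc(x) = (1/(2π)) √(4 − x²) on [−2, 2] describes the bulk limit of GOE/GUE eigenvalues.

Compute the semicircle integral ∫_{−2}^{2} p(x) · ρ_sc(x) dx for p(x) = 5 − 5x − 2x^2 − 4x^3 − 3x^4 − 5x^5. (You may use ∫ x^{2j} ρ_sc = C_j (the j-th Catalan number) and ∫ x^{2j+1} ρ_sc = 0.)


Write p(x) = Σ a_i x^i, split into monomials and integrate each against ρ_sc separately.
Using ∫ x^{2j} ρ_sc = C_j = (1/(j+1)) C(2j, j) (Catalan numbers) and ∫ x^{2j+1} ρ_sc = 0 (odd monomials vanish by symmetry):
  i = 0 (even): a_0 · C_{0} = 5 · 1 = 5
  i = 1 (odd): ∫ x^1 ρ_sc = 0 (vanishes)
  i = 2 (even): a_2 · C_{1} = -2 · 1 = -2
  i = 3 (odd): ∫ x^3 ρ_sc = 0 (vanishes)
  i = 4 (even): a_4 · C_{2} = -3 · 2 = -6
  i = 5 (odd): ∫ x^5 ρ_sc = 0 (vanishes)

Summing the contributions: ∫_{−2}^{2} p(x) ρ_sc(x) dx = 5 + (-2) + (-6) = -3.


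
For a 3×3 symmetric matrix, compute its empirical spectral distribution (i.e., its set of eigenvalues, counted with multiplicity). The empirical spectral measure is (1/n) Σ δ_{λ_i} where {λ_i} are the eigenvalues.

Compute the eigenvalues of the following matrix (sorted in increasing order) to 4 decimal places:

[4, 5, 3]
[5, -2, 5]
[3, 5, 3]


Since M is real symmetric, all three eigenvalues are real; they are the roots of det(λI − M) = λ³ − (tr M) λ² + s λ − det M, where s is the sum of the principal 2×2 minors.
tr M = 4 + (-2) + 3 = 5.
s = (4·(-2) − 5²) + (4·3 − 3²) + ((-2)·3 − 5²) = -33 + 3 + (-31) = -61.
det M (expand along row 1) = 4·(-31) − 5·0 + 3·31 = -31.
Characteristic polynomial: λ³ − 5λ² − 61λ + 31 = 0.
Substitute λ = y + (tr M)/3 = y + 1.666667 to remove the quadratic term: y³ + p·y + q = 0 with p = s − (tr M)²/3 = -69.333333 and q = −2(tr M)³/27 + (tr M)·s/3 − det M = -79.925926.
Three real roots ⇒ use the trigonometric (Viète) form: r = 2√(−p/3) = 9.614803, φ = arccos(3q/(p·r)) = arccos(0.359688) = 1.202862 rad.
y_k = r·cos(φ/3 − 2πk/3) for k = 0, 1, 2 gives y = 8.852244, -1.176250, -7.675994.
λ_k = y_k + 1.666667 gives λ = 10.5189, 0.4904, -6.0093 (check: the sum is 5.0000 = tr M).

Eigenvalues sorted in increasing order: [-6.0093, 0.4904, 10.5189].


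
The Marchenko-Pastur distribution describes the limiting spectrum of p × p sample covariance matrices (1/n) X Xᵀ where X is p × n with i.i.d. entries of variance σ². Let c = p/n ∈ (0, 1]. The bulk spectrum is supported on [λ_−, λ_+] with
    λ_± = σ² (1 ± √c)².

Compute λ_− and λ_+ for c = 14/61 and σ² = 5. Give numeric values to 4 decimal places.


c = 14/61 = 0.229508; √c = 0.479070.
λ_− = σ² (1 − √c)² = 5 · (1 − 0.479070)² = 5 · (0.520930)² = 1.356840.
λ_+ = σ² (1 + √c)² = 5 · (1 + 0.479070)² = 5 · (1.479070)² = 10.938242.

Rounded to 4 decimal places: λ_− ≈ 1.3568, λ_+ ≈ 10.9382.


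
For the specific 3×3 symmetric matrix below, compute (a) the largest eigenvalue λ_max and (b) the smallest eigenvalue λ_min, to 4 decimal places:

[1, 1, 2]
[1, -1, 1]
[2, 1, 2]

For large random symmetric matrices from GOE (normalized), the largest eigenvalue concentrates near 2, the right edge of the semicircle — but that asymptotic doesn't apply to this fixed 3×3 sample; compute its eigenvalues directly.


Since M is real symmetric, all three eigenvalues are real; they are the roots of det(λI − M) = λ³ − (tr M) λ² + s λ − det M, where s is the sum of the principal 2×2 minors.
tr M = 1 + (-1) + 2 = 2.
s = (1·(-1) − 1²) + (1·2 − 2²) + ((-1)·2 − 1²) = -2 + (-2) + (-3) = -7.
det M (expand along row 1) = 1·(-3) − 1·0 + 2·3 = 3.
Characteristic polynomial: λ³ − 2λ² − 7λ − 3 = 0.
Substitute λ = y + (tr M)/3 = y + 0.666667 to remove the quadratic term: y³ + p·y + q = 0 with p = s − (tr M)²/3 = -8.333333 and q = −2(tr M)³/27 + (tr M)·s/3 − det M = -8.259259.
Three real roots ⇒ use the trigonometric (Viète) form: r = 2√(−p/3) = 3.333333, φ = arccos(3q/(p·r)) = arccos(0.892000) = 0.469046 rad.
y_k = r·cos(φ/3 − 2πk/3) for k = 0, 1, 2 gives y = 3.292675, -1.196834, -2.095840.
λ_k = y_k + 0.666667 gives λ = 3.9593, -0.5302, -1.4292 (check: the sum is 2.0000 = tr M).

Hence λ_max = 3.9593 and λ_min = -1.4292.


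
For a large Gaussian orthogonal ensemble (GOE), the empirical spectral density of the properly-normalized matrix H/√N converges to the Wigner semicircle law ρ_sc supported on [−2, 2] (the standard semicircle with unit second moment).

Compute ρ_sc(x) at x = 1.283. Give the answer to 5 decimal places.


ρ_sc(x) = (1/(2π)) √(4 − x²). With x = 1.283:
  4 − x² = 4 − (1.283)² = 4 − 1.646089 = 2.353911.
  √(4 − x²) = 1.534246.
  1/(2π) = 0.159155.
  ρ_sc(1.283) = 0.159155 · 1.534246 = 0.244183.

Rounded to 5 decimal places: ρ_sc(1.283) ≈ 0.24418.


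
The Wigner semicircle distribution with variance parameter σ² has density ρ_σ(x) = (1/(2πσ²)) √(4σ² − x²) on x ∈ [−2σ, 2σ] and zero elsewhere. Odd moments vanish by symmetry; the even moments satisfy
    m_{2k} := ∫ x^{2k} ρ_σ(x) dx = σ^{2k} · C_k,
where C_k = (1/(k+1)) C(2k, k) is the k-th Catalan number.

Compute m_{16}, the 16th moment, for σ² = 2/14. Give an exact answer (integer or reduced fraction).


By the scaled semicircle moment identity, m_{2k} = σ^{2k} · C_k with k = 8.
C_8 = (1/(k+1)) · C(2k, k) = (1/9) · C(16, 8) = (1/9) · 12870 = 1430.
σ^{2k} = (σ²)^k = (2/14)^8 = 1/5764801.

Therefore m_{16} = σ^{16} · C_8 = (1/5764801) · 1430 = 1430/5764801.


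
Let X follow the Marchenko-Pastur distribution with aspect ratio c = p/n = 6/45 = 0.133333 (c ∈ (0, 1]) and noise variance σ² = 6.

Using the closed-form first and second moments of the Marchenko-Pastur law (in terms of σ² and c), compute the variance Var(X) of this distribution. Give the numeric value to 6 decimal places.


Recall the MP moments m_1 = E[X] = σ² and m_2 = E[X²] = σ⁴ (1 + c).
m_1 = E[X] = σ² = 6, so m_1² = 36.
m_2 = E[X²] = σ⁴ (1 + c) = 36 · (1 + 0.133333) = 36 · 1.133333 = 40.800000.
(Note m_2 − m_1² simplifies to c · σ⁴ = 0.133333 · 36.)

Var(X) = m_2 − m_1² = 40.800000 − 36 = 4.800000.


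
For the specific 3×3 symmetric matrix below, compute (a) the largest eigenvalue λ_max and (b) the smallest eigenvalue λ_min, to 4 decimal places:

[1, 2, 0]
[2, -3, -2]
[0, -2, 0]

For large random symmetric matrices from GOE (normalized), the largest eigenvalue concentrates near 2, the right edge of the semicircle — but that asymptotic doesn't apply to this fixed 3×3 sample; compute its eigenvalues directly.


Since M is real symmetric, all three eigenvalues are real; they are the roots of det(λI − M) = λ³ − (tr M) λ² + s λ − det M, where s is the sum of the principal 2×2 minors.
tr M = 1 + (-3) + 0 = -2.
s = (1·(-3) − 2²) + (1·0 − 0²) + ((-3)·0 − (-2)²) = -7 + 0 + (-4) = -11.
det M (expand along row 1) = 1·(-4) − 2·0 + 0·(-4) = -4.
Characteristic polynomial: λ³ + 2λ² − 11λ + 4 = 0.
Substitute λ = y + (tr M)/3 = y − 0.666667 to remove the quadratic term: y³ + p·y + q = 0 with p = s − (tr M)²/3 = -12.333333 and q = −2(tr M)³/27 + (tr M)·s/3 − det M = 11.925926.
Three real roots ⇒ use the trigonometric (Viète) form: r = 2√(−p/3) = 4.055175, φ = arccos(3q/(p·r)) = arccos(-0.715358) = 2.367932 rad.
y_k = r·cos(φ/3 − 2πk/3) for k = 0, 1, 2 gives y = 2.856201, 1.064874, -3.921075.
λ_k = y_k − 0.666667 gives λ = 2.1895, 0.3982, -4.5877 (check: the sum is -2.0000 = tr M).

Hence λ_max = 2.1895 and λ_min = -4.5877.


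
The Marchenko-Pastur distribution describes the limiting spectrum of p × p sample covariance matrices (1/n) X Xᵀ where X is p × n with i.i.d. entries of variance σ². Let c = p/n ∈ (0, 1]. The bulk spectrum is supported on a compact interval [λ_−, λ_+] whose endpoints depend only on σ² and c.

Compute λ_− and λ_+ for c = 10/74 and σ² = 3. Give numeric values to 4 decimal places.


c = 10/74 = 0.135135; √c = 0.367607.
λ_− = σ² (1 − √c)² = 3 · (1 − 0.367607)² = 3 · (0.632393)² = 1.199762.
λ_+ = σ² (1 + √c)² = 3 · (1 + 0.367607)² = 3 · (1.367607)² = 5.611049.

Rounded to 4 decimal places: λ_− ≈ 1.1998, λ_+ ≈ 5.6110.


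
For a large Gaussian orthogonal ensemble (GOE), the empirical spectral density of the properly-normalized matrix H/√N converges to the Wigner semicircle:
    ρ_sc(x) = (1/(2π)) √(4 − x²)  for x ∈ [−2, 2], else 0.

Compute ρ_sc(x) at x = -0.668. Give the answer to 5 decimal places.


ρ_sc(x) = (1/(2π)) √(4 − x²). With x = -0.668:
  4 − x² = 4 − (-0.668)² = 4 − 0.446224 = 3.553776.
  √(4 − x²) = 1.885146.
  1/(2π) = 0.159155.
  ρ_sc(-0.668) = 0.159155 · 1.885146 = 0.300030.

Rounded to 5 decimal places: ρ_sc(-0.668) ≈ 0.30003.


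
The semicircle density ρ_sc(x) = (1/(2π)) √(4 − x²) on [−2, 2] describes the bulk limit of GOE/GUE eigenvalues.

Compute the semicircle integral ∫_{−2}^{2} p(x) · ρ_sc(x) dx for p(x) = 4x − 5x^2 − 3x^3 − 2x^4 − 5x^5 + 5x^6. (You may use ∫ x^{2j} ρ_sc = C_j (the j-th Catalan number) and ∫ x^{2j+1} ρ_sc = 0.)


Write p(x) = Σ a_i x^i, split into monomials and integrate each against ρ_sc separately.
Using ∫ x^{2j} ρ_sc = C_j = (1/(j+1)) C(2j, j) (Catalan numbers) and ∫ x^{2j+1} ρ_sc = 0 (odd monomials vanish by symmetry):
  i = 1 (odd): ∫ x^1 ρ_sc = 0 (vanishes)
  i = 2 (even): a_2 · C_{1} = -5 · 1 = -5
  i = 3 (odd): ∫ x^3 ρ_sc = 0 (vanishes)
  i = 4 (even): a_4 · C_{2} = -2 · 2 = -4
  i = 5 (odd): ∫ x^5 ρ_sc = 0 (vanishes)
  i = 6 (even): a_6 · C_{3} = 5 · 5 = 25

Summing the contributions: ∫_{−2}^{2} p(x) ρ_sc(x) dx = (-5) + (-4) + 25 = 16.


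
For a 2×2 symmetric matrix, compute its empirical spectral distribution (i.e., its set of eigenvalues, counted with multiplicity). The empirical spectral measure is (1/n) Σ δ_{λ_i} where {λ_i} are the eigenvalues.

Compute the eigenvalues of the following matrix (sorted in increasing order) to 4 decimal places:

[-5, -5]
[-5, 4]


Since M is real symmetric, both eigenvalues are real; they are the roots of det(λI − M) = λ² − (tr M) λ + det M.
tr M = -5 + 4 = -1.
det M = (-5)·4 − (-5)² = -20 − 25 = -45.
Characteristic polynomial: λ² + λ − 45 = 0.
Discriminant Δ = (tr M)² − 4·det M = 1 − (-180) = 181; √Δ = 13.453624.
λ = (tr M ± √Δ)/2 = (-1 ± 13.453624)/2, giving (tr M − √Δ)/2 = -7.2268 and (tr M + √Δ)/2 = 6.2268.

Eigenvalues sorted in increasing order: [-7.2268, 6.2268].


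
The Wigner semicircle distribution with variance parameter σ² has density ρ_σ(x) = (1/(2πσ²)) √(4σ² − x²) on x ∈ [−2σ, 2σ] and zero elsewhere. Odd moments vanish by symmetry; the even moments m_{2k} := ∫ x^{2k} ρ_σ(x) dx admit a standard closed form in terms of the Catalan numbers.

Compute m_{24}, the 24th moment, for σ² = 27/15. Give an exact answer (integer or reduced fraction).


By the scaled semicircle moment identity, m_{2k} = σ^{2k} · C_k with k = 12.
C_12 = (1/(k+1)) · C(2k, k) = (1/13) · C(24, 12) = (1/13) · 2704156 = 208012.
σ^{2k} = (σ²)^k = (27/15)^12 = 282429536481/244140625.

Therefore m_{24} = σ^{24} · C_12 = (282429536481/244140625) · 208012 = 58748732742485772/244140625.


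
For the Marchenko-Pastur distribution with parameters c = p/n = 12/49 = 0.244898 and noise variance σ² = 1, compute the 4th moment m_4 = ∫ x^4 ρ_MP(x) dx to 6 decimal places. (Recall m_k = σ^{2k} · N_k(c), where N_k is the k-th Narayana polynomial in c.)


E[X⁴] = σ⁸ (1 + 6c + 6c² + c³) (fourth MP moment). With σ² = 1 (so σ⁸ = 1) and c = 12/49 = 0.244898: E[X⁴] = 1 · (1 + 6·0.244898 + 6·(0.244898)² + (0.244898)³) = 1 · 2.843926.

So E[X^4] = 2.843926.


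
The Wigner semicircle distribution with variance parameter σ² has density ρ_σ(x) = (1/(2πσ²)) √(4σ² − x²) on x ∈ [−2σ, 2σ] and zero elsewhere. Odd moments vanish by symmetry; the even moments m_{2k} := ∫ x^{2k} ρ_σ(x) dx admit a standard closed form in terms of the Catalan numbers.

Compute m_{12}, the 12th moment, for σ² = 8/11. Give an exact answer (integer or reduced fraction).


By the scaled semicircle moment identity, m_{2k} = σ^{2k} · C_k with k = 6.
C_6 = (1/(k+1)) · C(2k, k) = (1/7) · C(12, 6) = (1/7) · 924 = 132.
σ^{2k} = (σ²)^k = (8/11)^6 = 262144/1771561.

Therefore m_{12} = σ^{12} · C_6 = (262144/1771561) · 132 = 3145728/161051.


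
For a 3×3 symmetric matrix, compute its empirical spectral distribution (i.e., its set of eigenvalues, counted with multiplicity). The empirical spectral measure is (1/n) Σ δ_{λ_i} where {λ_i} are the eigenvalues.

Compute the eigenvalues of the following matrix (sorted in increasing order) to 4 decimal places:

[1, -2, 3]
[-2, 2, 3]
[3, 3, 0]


Since M is real symmetric, all three eigenvalues are real; they are the roots of det(λI − M) = λ³ − (tr M) λ² + s λ − det M, where s is the sum of the principal 2×2 minors.
tr M = 1 + 2 + 0 = 3.
s = (1·2 − (-2)²) + (1·0 − 3²) + (2·0 − 3²) = -2 + (-9) + (-9) = -20.
det M (expand along row 1) = 1·(-9) − (-2)·(-9) + 3·(-12) = -63.
Characteristic polynomial: λ³ − 3λ² − 20λ + 63 = 0.
Substitute λ = y + (tr M)/3 = y + 1.000000 to remove the quadratic term: y³ + p·y + q = 0 with p = s − (tr M)²/3 = -23.000000 and q = −2(tr M)³/27 + (tr M)·s/3 − det M = 41.000000.
Three real roots ⇒ use the trigonometric (Viète) form: r = 2√(−p/3) = 5.537749, φ = arccos(3q/(p·r)) = arccos(-0.965704) = 2.878937 rad.
y_k = r·cos(φ/3 − 2πk/3) for k = 0, 1, 2 gives y = 3.177617, 2.338922, -5.516538.
λ_k = y_k + 1.000000 gives λ = 4.1776, 3.3389, -4.5165 (check: the sum is 3.0000 = tr M).

Eigenvalues sorted in increasing order: [-4.5165, 3.3389, 4.1776].


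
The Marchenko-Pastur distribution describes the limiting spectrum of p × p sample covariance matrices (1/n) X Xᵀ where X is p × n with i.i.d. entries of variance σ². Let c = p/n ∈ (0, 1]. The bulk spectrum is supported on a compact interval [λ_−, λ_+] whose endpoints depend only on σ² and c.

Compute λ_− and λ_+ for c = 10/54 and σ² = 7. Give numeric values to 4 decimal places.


c = 10/54 = 0.185185; √c = 0.430331.
λ_− = σ² (1 − √c)² = 7 · (1 − 0.430331)² = 7 · (0.569669)² = 2.271656.
λ_+ = σ² (1 + √c)² = 7 · (1 + 0.430331)² = 7 · (1.430331)² = 14.320937.

Rounded to 4 decimal places: λ_− ≈ 2.2717, λ_+ ≈ 14.3209.
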